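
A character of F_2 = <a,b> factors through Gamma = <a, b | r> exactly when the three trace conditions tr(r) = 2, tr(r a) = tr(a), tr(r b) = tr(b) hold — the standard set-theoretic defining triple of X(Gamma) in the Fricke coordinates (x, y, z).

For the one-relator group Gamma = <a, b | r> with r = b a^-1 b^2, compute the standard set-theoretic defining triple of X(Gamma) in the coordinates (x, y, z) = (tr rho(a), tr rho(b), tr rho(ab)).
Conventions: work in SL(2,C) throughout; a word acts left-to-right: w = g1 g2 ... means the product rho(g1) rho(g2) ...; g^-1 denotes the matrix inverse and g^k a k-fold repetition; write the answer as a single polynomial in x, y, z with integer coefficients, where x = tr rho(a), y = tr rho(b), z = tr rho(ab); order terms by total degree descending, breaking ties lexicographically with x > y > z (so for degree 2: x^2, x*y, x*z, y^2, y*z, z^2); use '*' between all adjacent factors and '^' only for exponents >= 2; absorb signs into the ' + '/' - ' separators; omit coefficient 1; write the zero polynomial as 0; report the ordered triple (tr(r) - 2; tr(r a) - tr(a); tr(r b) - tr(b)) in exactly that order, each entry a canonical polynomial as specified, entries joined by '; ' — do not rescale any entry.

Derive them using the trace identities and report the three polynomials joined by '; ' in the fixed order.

tr(b^2) = tr(b) tr(b) - tr(1) = y^2 - 2
use: tr(b^3) = tr(b) tr(b^2) - tr(b) = y^3 - 3*y
use: tr(b a b) = tr(b) tr(a b) - tr(a) = y*z - x
tr(b^3 a) = tr(b) tr(b a b) - tr(b a) = y^2*z - x*y - z
apply: tr(b a^-1 b^2) = tr(b^3) tr(a) - tr(b^3 a) = x*y^3 - y^2*z - 2*x*y + z
use: tr(a b a b) = tr(b a) tr(b a) - tr(1)  (split on b) = z^2 - 2
use: tr(a b a) = tr(a) tr(b a) - tr(b)  (reduce the a square) = x*z - y
tr(b^2 a b a) = tr(b) tr(a b a b) - tr(a b a)  (reduce the b square) = y*z^2 - x*z - y
tr(b a^-1 b^2 a) = tr(b^2 a b) tr(a) - tr(b^2 a b a)  (eliminate a^-1) = x*y^2*z - x^2*y - y*z^2 + y
apply: tr(b^4) = tr(b) tr(b^3) - tr(b^2) = y^4 - 4*y^2 + 2
apply: tr(b^4 a) = tr(b) tr(a b^3) - tr(a b^2) = y^3*z - x*y^2 - 2*y*z + x
use: tr(b a^-1 b^3) = tr(b^4) tr(a) - tr(b^4 a) = x*y^4 - y^3*z - 3*x*y^2 + 2*y*z + x
assemble the triple (tr(r) - 2; tr(r a) - x; tr(r b) - y)

x*y^3 - y^2*z - 2*x*y + z - 2; x*y^2*z - x^2*y - y*z^2 - x + y; x*y^4 - y^3*z - 3*x*y^2 + 2*y*z + x - y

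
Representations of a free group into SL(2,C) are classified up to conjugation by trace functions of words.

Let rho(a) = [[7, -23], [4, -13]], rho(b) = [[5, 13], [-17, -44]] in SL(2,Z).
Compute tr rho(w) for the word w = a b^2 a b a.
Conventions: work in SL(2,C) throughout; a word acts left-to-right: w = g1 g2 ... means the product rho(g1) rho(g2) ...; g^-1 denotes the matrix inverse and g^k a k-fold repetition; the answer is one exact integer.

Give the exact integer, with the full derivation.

rho(a) = [[7, -23], [4, -13]]
... * rho(b) = [[5, 13], [-17, -44]]  ->  [[426, 1103], [241, 624]]
... * rho(b) = [[5, 13], [-17, -44]]  ->  [[-16621, -42994], [-9403, -24323]]
... * rho(a) = [[7, -23], [4, -13]]  ->  [[-288323, 941205], [-163113, 532468]]
... * rho(b) = [[5, 13], [-17, -44]]  ->  [[-17442100, -45161219], [-9867521, -25549061]]
... * rho(a) = [[7, -23], [4, -13]]  ->  [[-302739576, 988264147], [-171268891, 559090776]]
tr = -302739576 + 559090776 = 256351200

256351200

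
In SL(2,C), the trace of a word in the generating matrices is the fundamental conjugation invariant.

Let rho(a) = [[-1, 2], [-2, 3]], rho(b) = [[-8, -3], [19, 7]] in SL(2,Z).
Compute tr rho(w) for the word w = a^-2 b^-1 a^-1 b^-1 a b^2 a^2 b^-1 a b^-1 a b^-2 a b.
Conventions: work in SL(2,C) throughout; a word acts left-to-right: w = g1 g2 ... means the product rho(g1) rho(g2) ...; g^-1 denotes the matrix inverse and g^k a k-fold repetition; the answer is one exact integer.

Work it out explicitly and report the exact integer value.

rho(a^-1) = [[3, -2], [2, -1]]
... * rho(a^-1) = [[3, -2], [2, -1]]  ->  [[5, -4], [4, -3]]
... * rho(b^-1) = [[7, 3], [-19, -8]]  ->  [[111, 47], [85, 36]]
... * rho(a^-1) = [[3, -2], [2, -1]]  ->  [[427, -269], [327, -206]]
... * rho(b^-1) = [[7, 3], [-19, -8]]  ->  [[8100, 3433], [6203, 2629]]
... * rho(a) = [[-1, 2], [-2, 3]]  ->  [[-14966, 26499], [-11461, 20293]]
... * rho(b) = [[-8, -3], [19, 7]]  ->  [[623209, 230391], [477255, 176434]]
... * rho(b) = [[-8, -3], [19, 7]]  ->  [[-608243, -256890], [-465794, -196727]]
... * rho(a) = [[-1, 2], [-2, 3]]  ->  [[1122023, -1987156], [859248, -1521769]]
... * rho(a) = [[-1, 2], [-2, 3]]  ->  [[2852289, -3717422], [2184290, -2846811]]
... * rho(b^-1) = [[7, 3], [-19, -8]]  ->  [[90597041, 38296243], [69379439, 29327358]]
... * rho(a) = [[-1, 2], [-2, 3]]  ->  [[-167189527, 296082811], [-128034155, 226740952]]
... * rho(b^-1) = [[7, 3], [-19, -8]]  ->  [[-6795900098, -2870231069], [-5204317173, -2198030081]]
... * rho(a) = [[-1, 2], [-2, 3]]  ->  [[12536362236, -22202493403], [9600377335, -17002724589]]
... * rho(b^-1) = [[7, 3], [-19, -8]]  ->  [[509601910309, 215229033932], [390254408536, 164822928717]]
... * rho(b^-1) = [[7, 3], [-19, -8]]  ->  [[-522138272545, -193026540529], [-399854785871, -147820204128]]
... * rho(a) = [[-1, 2], [-2, 3]]  ->  [[908191353603, -1623356166677], [695495194127, -1243170184126]]
... * rho(b) = [[-8, -3], [19, 7]]  ->  [[-38109297995687, -14088067227548], [-29184195051410, -10788676871263]]
tr = -38109297995687 + -10788676871263 = -48897974866950

-48897974866950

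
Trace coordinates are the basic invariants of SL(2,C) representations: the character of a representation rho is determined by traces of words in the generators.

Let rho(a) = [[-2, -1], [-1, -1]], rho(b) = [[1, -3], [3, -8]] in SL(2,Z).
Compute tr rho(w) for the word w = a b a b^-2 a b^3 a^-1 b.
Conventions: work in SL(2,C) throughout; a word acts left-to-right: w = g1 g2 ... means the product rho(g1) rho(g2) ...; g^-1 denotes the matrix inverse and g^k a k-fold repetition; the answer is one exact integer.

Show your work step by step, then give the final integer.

rho(a) = [[-2, -1], [-1, -1]]
... * rho(b) = [[1, -3], [3, -8]]  ->  [[-5, 14], [-4, 11]]
... * rho(a) = [[-2, -1], [-1, -1]]  ->  [[-4, -9], [-3, -7]]
... * rho(b^-1) = [[-8, 3], [-3, 1]]  ->  [[59, -21], [45, -16]]
... * rho(b^-1) = [[-8, 3], [-3, 1]]  ->  [[-409, 156], [-312, 119]]
... * rho(a) = [[-2, -1], [-1, -1]]  ->  [[662, 253], [505, 193]]
... * rho(b) = [[1, -3], [3, -8]]  ->  [[1421, -4010], [1084, -3059]]
... * rho(b) = [[1, -3], [3, -8]]  ->  [[-10609, 27817], [-8093, 21220]]
... * rho(b) = [[1, -3], [3, -8]]  ->  [[72842, -190709], [55567, -145481]]
... * rho(a^-1) = [[-1, 1], [1, -2]]  ->  [[-263551, 454260], [-201048, 346529]]
... * rho(b) = [[1, -3], [3, -8]]  ->  [[1099229, -2843427], [838539, -2169088]]
tr = 1099229 + -2169088 = -1069859

-1069859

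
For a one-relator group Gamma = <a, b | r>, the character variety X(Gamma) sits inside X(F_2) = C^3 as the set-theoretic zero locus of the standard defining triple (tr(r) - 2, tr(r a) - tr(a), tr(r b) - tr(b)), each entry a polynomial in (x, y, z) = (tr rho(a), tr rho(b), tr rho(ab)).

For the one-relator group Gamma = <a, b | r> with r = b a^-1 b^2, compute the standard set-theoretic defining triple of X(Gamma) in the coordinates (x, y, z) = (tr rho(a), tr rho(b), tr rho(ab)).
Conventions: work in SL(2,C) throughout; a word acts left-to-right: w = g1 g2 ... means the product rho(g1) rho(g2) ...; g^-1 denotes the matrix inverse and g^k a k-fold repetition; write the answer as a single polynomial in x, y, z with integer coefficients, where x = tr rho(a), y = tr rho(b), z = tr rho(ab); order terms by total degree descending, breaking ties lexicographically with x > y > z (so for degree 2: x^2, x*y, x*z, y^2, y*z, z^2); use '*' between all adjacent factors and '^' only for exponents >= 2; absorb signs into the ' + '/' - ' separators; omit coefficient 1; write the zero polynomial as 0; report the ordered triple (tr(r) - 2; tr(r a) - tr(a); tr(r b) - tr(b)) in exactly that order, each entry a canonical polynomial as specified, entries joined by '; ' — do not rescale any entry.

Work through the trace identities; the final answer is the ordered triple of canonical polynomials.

x*y^3 - y^2*z - 2*x*y + z - 2; x*y^2*z - x^2*y - y*z^2 - x + y; x*y^4 - y^3*z - 3*x*y^2 + 2*y*z + x - y

tr(b^2) = tr(b)*tr(b) - tr(1)   [square of b] = y^2 - 2
tr(b^3) = tr(b)*tr(b^2) - tr(b)   [square of b] = y^3 - 3*y
tr(b a b) = tr(b)*tr(a b) - tr(a)   [square of b] = y*z - x
tr(b^3 a) = tr(b)*tr(b a b) - tr(b a)   [square of b] = y^2*z - x*y - z
tr(b a^-1 b^2) = tr(b^3)*tr(a) - tr(b^3 a)   [inverse elimination on a] = x*y^3 - y^2*z - 2*x*y + z
tr(a b a b) = tr(b a)*tr(b a) - tr(1) = z^2 - 2
reduce: tr(a b a) = tr(a)*tr(b a) - tr(b) = x*z - y
tr(b^2 a b a) = tr(b)*tr(a b a b) - tr(a b a) = y*z^2 - x*z - y
reduce: tr(b a^-1 b^2 a) = tr(b^2 a b)*tr(a) - tr(b^2 a b a) = x*y^2*z - x^2*y - y*z^2 + y
reduce: tr(b^4) = tr(b)*tr(b^3) - tr(b^2) = y^4 - 4*y^2 + 2
tr(b^4 a) = tr(b)*tr(b a b^2) - tr(b a b) = y^3*z - x*y^2 - 2*y*z + x
reduce: tr(b a^-1 b^3) = tr(b^4)*tr(a) - tr(b^4 a) = x*y^4 - y^3*z - 3*x*y^2 + 2*y*z + x
assemble the triple (tr(r) - 2; tr(r a) - x; tr(r b) - y)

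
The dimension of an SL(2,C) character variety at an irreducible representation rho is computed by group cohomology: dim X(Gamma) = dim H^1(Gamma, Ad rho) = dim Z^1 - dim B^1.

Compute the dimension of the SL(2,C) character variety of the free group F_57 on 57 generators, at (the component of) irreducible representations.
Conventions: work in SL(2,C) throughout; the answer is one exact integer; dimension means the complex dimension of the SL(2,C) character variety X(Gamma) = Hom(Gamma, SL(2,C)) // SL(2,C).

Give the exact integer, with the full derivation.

The free group F_57: 57 generators, no relators.
So Z^1 = (sl_2)^57 in full: dim Z^1 = 171.
Irreducibility makes the coboundary map sl_2 -> Z^1 injective (trivial centralizer), so dim B^1 = 3.
dim H^1 = 171 - 3 = 168, which is dim X.

168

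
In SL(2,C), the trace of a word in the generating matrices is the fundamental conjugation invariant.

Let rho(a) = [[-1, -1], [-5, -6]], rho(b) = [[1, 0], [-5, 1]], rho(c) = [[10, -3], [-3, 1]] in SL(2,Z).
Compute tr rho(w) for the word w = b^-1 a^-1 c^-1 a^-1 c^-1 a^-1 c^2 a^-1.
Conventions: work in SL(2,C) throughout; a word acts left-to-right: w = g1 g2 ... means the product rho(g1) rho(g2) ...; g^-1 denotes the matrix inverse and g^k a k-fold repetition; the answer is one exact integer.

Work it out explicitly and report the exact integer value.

7636

rho(b^-1) = [[1, 0], [5, 1]]
... * rho(a^-1) = [[-6, 1], [5, -1]]  ->  [[-6, 1], [-25, 4]]
... * rho(c^-1) = [[1, 3], [3, 10]]  ->  [[-3, -8], [-13, -35]]
... * rho(a^-1) = [[-6, 1], [5, -1]]  ->  [[-22, 5], [-97, 22]]
... * rho(c^-1) = [[1, 3], [3, 10]]  ->  [[-7, -16], [-31, -71]]
... * rho(a^-1) = [[-6, 1], [5, -1]]  ->  [[-38, 9], [-169, 40]]
... * rho(c) = [[10, -3], [-3, 1]]  ->  [[-407, 123], [-1810, 547]]
... * rho(c) = [[10, -3], [-3, 1]]  ->  [[-4439, 1344], [-19741, 5977]]
... * rho(a^-1) = [[-6, 1], [5, -1]]  ->  [[33354, -5783], [148331, -25718]]
tr = 33354 + -25718 = 7636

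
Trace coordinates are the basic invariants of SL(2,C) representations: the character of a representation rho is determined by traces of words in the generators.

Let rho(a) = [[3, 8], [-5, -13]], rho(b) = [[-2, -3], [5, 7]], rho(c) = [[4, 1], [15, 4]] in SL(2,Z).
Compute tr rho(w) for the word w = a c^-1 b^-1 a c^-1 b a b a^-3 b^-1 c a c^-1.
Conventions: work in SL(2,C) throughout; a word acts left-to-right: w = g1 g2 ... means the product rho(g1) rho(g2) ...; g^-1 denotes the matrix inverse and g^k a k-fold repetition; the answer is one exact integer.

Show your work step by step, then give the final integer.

10512797077680

rho(a) = [[3, 8], [-5, -13]]
... * rho(c^-1) = [[4, -1], [-15, 4]]  ->  [[-108, 29], [175, -47]]
... * rho(b^-1) = [[7, 3], [-5, -2]]  ->  [[-901, -382], [1460, 619]]
... * rho(a) = [[3, 8], [-5, -13]]  ->  [[-793, -2242], [1285, 3633]]
... * rho(c^-1) = [[4, -1], [-15, 4]]  ->  [[30458, -8175], [-49355, 13247]]
... * rho(b) = [[-2, -3], [5, 7]]  ->  [[-101791, -148599], [164945, 240794]]
... * rho(a) = [[3, 8], [-5, -13]]  ->  [[437622, 1117459], [-709135, -1810762]]
... * rho(b) = [[-2, -3], [5, 7]]  ->  [[4712051, 6509347], [-7635540, -10547929]]
... * rho(a^-1) = [[-13, -8], [5, 3]]  ->  [[-28709928, -18168367], [46522375, 29440533]]
... * rho(a^-1) = [[-13, -8], [5, 3]]  ->  [[282387229, 175174323], [-457588210, -283857401]]
... * rho(a^-1) = [[-13, -8], [5, 3]]  ->  [[-2795162362, -1733574863], [4529359725, 2809133477]]
... * rho(b^-1) = [[7, 3], [-5, -2]]  ->  [[-10898262219, -4918337360], [17659850690, 7969812221]]
... * rho(c) = [[4, 1], [15, 4]]  ->  [[-117368109276, -30571611659], [190186586075, 49539099574]]
... * rho(a) = [[3, 8], [-5, -13]]  ->  [[-199246269533, -541513922641], [322864260355, 877484394138]]
... * rho(c^-1) = [[4, -1], [-15, 4]]  ->  [[7325723761483, -1966809421031], [-11870808870650, 3187073316197]]
tr = 7325723761483 + 3187073316197 = 10512797077680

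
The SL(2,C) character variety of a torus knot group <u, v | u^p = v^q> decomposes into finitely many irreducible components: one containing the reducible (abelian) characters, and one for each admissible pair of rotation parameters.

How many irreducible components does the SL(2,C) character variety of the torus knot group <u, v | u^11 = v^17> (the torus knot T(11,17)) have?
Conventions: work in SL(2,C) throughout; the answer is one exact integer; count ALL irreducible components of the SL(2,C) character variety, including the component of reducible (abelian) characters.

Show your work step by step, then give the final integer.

For T(11,17): irreducibility forces the central element u^11 = v^17 to one of +I, -I.
So on each irreducible component the traces are pinned: tr(u) = 2*cos(pi*alpha/11) with 1 <= alpha <= 10, tr(v) = 2*cos(pi*beta/17) with 1 <= beta <= 16.
The two central values (-1)^alpha I and (-1)^beta I must be the same matrix, so alpha and beta share a parity.
Enumerate parity-matched pairs: 5*8 odd-odd plus 5*8 even-even gives 80.
components with irreducible characters: 80; plus the single component of reducible (abelian) characters: total 81.

81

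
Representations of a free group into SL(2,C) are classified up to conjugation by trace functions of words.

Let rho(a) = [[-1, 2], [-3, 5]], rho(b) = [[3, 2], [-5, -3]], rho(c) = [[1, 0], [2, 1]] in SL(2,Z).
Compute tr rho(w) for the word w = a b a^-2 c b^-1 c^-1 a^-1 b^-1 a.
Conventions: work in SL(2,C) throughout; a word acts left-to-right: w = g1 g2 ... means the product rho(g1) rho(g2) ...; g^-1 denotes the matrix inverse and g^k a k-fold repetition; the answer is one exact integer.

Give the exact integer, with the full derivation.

-28162

rho(a) = [[-1, 2], [-3, 5]]
... * rho(b) = [[3, 2], [-5, -3]]  ->  [[-13, -8], [-34, -21]]
... * rho(a^-1) = [[5, -2], [3, -1]]  ->  [[-89, 34], [-233, 89]]
... * rho(a^-1) = [[5, -2], [3, -1]]  ->  [[-343, 144], [-898, 377]]
... * rho(c) = [[1, 0], [2, 1]]  ->  [[-55, 144], [-144, 377]]
... * rho(b^-1) = [[-3, -2], [5, 3]]  ->  [[885, 542], [2317, 1419]]
... * rho(c^-1) = [[1, 0], [-2, 1]]  ->  [[-199, 542], [-521, 1419]]
... * rho(a^-1) = [[5, -2], [3, -1]]  ->  [[631, -144], [1652, -377]]
... * rho(b^-1) = [[-3, -2], [5, 3]]  ->  [[-2613, -1694], [-6841, -4435]]
... * rho(a) = [[-1, 2], [-3, 5]]  ->  [[7695, -13696], [20146, -35857]]
tr = 7695 + -35857 = -28162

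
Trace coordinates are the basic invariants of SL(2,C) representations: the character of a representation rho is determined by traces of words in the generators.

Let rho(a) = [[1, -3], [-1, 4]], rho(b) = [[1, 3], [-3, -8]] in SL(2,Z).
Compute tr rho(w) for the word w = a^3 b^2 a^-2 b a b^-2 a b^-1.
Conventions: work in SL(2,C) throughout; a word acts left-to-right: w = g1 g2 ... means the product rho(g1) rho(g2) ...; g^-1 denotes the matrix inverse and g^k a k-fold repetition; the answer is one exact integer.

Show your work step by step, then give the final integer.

rho(a) = [[1, -3], [-1, 4]]
... * rho(a) = [[1, -3], [-1, 4]]  ->  [[4, -15], [-5, 19]]
... * rho(a) = [[1, -3], [-1, 4]]  ->  [[19, -72], [-24, 91]]
... * rho(b) = [[1, 3], [-3, -8]]  ->  [[235, 633], [-297, -800]]
... * rho(b) = [[1, 3], [-3, -8]]  ->  [[-1664, -4359], [2103, 5509]]
... * rho(a^-1) = [[4, 3], [1, 1]]  ->  [[-11015, -9351], [13921, 11818]]
... * rho(a^-1) = [[4, 3], [1, 1]]  ->  [[-53411, -42396], [67502, 53581]]
... * rho(b) = [[1, 3], [-3, -8]]  ->  [[73777, 178935], [-93241, -226142]]
... * rho(a) = [[1, -3], [-1, 4]]  ->  [[-105158, 494409], [132901, -624845]]
... * rho(b^-1) = [[-8, -3], [3, 1]]  ->  [[2324491, 809883], [-2937743, -1023548]]
... * rho(b^-1) = [[-8, -3], [3, 1]]  ->  [[-16166279, -6163590], [20431300, 7789681]]
... * rho(a) = [[1, -3], [-1, 4]]  ->  [[-10002689, 23844477], [12641619, -30135176]]
... * rho(b^-1) = [[-8, -3], [3, 1]]  ->  [[151554943, 53852544], [-191538480, -68060033]]
tr = 151554943 + -68060033 = 83494910

83494910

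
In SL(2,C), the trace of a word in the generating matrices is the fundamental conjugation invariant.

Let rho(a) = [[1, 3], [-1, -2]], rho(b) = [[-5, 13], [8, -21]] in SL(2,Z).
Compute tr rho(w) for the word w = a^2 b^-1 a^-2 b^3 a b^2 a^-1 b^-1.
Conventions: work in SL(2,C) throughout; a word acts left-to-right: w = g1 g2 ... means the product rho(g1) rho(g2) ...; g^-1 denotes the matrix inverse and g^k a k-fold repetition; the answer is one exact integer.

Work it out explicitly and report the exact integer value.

rho(a) = [[1, 3], [-1, -2]]
... * rho(a) = [[1, 3], [-1, -2]]  ->  [[-2, -3], [1, 1]]
... * rho(b^-1) = [[-21, -13], [-8, -5]]  ->  [[66, 41], [-29, -18]]
... * rho(a^-1) = [[-2, -3], [1, 1]]  ->  [[-91, -157], [40, 69]]
... * rho(a^-1) = [[-2, -3], [1, 1]]  ->  [[25, 116], [-11, -51]]
... * rho(b) = [[-5, 13], [8, -21]]  ->  [[803, -2111], [-353, 928]]
... * rho(b) = [[-5, 13], [8, -21]]  ->  [[-20903, 54770], [9189, -24077]]
... * rho(b) = [[-5, 13], [8, -21]]  ->  [[542675, -1421909], [-238561, 625074]]
... * rho(a) = [[1, 3], [-1, -2]]  ->  [[1964584, 4471843], [-863635, -1965831]]
... * rho(b) = [[-5, 13], [8, -21]]  ->  [[25951824, -68369111], [-11408473, 30055196]]
... * rho(b) = [[-5, 13], [8, -21]]  ->  [[-676712008, 1773125043], [297483933, -779469265]]
... * rho(a^-1) = [[-2, -3], [1, 1]]  ->  [[3126549059, 3803261067], [-1374437131, -1671921064]]
... * rho(b^-1) = [[-21, -13], [-8, -5]]  ->  [[-96083618775, -59661443102], [42238548263, 26227288023]]
tr = -96083618775 + 26227288023 = -69856330752

-69856330752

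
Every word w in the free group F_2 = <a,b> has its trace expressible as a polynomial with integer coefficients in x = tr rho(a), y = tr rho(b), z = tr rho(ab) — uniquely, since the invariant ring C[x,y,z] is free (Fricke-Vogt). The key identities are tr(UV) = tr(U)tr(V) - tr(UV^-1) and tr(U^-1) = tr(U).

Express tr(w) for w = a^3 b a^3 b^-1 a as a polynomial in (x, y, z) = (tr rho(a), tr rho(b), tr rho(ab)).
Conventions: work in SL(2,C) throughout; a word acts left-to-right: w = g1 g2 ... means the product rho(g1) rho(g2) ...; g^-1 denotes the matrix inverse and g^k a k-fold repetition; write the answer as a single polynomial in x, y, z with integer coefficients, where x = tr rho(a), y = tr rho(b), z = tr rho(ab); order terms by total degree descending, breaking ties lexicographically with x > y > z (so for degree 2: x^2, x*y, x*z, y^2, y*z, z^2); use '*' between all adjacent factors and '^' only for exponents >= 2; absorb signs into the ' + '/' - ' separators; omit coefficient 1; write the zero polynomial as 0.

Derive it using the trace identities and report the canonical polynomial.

trace(a b a) = trace(a) trace(b a) - trace(b)   [square of a] = x*z - y
trace(a b a^2) = trace(a) trace(a b a) - trace(a b)   [square of a] = x^2*z - x*y - z
and trace(a^3 b a) = trace(a) trace(a b a^2) - trace(a b a)   [square of a] = x^3*z - x^2*y - 2*x*z + y
next, trace(b a^5) = trace(a) trace(a^3 b a) - trace(a^3 b)   [square of a] = x^4*z - x^3*y - 3*x^2*z + 2*x*y + z
and trace(a^2 b a^4) = trace(a) trace(b a^5) - trace(b a^4)   [square of a] = x^5*z - x^4*y - 4*x^3*z + 3*x^2*y + 3*x*z - y
next, trace(a^4 b a^3) = trace(a) trace(a^2 b a^4) - trace(a^2 b a^3)   [square of a] = x^6*z - x^5*y - 5*x^4*z + 4*x^3*y + 6*x^2*z - 3*x*y - z
next, trace(b a b a) = trace(a b) trace(a b) - trace(1)   [split at a repeated a] = z^2 - 2
trace(b a b) = trace(b) trace(a b) - trace(a)   [square of b] = y*z - x
and trace(b a b a^2) = trace(a) trace(b a b a) - trace(b a b)   [square of a] = x*z^2 - y*z - x
trace(b a^3 b a) = trace(a) trace(b a b a^2) - trace(b a b a)   [square of a] = x^2*z^2 - x*y*z - x^2 - z^2 + 2
trace(a^2) = trace(a) trace(a) - trace(1)   [square of a] = x^2 - 2
trace(a^3) = trace(a) trace(a^2) - trace(a)   [square of a] = x^3 - 3*x
trace(b a^3 b) = trace(b) trace(a^3 b) - trace(a^3)   [square of b] = x^2*y*z - x^3 - x*y^2 - y*z + 3*x
next, trace(a b a^2 b a^2) = trace(a) trace(b a^3 b a) - trace(b a^3 b)   [square of a] = x^3*z^2 - 2*x^2*y*z + x*y^2 - x*z^2 + y*z - x
trace(b a^2 b) = trace(b) trace(a^2 b) - trace(a^2)   [square of b] = x*y*z - x^2 - y^2 + 2
next, trace(a b a^2 b a) = trace(a) trace(b a^2 b a) - trace(b a^2 b)   [square of a] = x^2*z^2 - 2*x*y*z + y^2 - 2
next, trace(b a^4 b a^2) = trace(a) trace(a b a^2 b a^2) - trace(a b a^2 b a)   [square of a] = x^4*z^2 - 2*x^3*y*z + x^2*y^2 - 2*x^2*z^2 + 3*x*y*z - x^2 - y^2 + 2
and trace(b a^4 b a) = trace(a) trace(b a b a^3) - trace(b a b a^2)   [square of a] = x^3*z^2 - x^2*y*z - x^3 - 2*x*z^2 + y*z + 3*x
next, trace(a^4 b a^3 b) = trace(a) trace(b a^4 b a^2) - trace(b a^4 b a)   [square of a] = x^5*z^2 - 2*x^4*y*z + x^3*y^2 - 3*x^3*z^2 + 4*x^2*y*z - x*y^2 + 2*x*z^2 - y*z - x
next, trace(a^3 b a^3 b^-1 a) = trace(a^4 b a^3) trace(b) - trace(a^4 b a^3 b)   [inverse elimination on b] = x^6*y*z - x^5*y^2 - x^5*z^2 - 3*x^4*y*z + 3*x^3*y^2 + 3*x^3*z^2 + 2*x^2*y*z - 2*x*y^2 - 2*x*z^2 + x

x^6*y*z - x^5*y^2 - x^5*z^2 - 3*x^4*y*z + 3*x^3*y^2 + 3*x^3*z^2 + 2*x^2*y*z - 2*x*y^2 - 2*x*z^2 + x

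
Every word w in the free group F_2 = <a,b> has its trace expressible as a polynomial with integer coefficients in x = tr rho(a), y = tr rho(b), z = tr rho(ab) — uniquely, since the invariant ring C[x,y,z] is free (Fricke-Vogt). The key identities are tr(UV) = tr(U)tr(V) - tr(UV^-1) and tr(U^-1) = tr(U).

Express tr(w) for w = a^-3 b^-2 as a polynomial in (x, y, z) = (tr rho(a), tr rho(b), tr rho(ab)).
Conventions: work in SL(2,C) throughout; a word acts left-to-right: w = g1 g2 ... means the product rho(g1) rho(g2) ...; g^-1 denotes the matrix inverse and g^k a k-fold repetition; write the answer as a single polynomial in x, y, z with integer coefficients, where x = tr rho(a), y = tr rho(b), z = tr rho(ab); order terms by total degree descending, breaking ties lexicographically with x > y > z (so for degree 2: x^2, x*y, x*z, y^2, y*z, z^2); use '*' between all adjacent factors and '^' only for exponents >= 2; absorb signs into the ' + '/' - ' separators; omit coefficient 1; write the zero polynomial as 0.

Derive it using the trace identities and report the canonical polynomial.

trace(a^-1) = trace(a) = x
trace(a^-1 b) = trace(b)*trace(a) - trace(b a) = x*y - z
trace(b^-1 a^-1) = trace(a^-1)*trace(b) - trace(a^-1 b) = z
trace(a^-1 b^-2) = trace(b^-1 a^-1)*trace(b) - trace(b^-1 a^-1 b) = y*z - x
trace(b^-2) = trace(b^-1)*trace(b) - trace(1) = y^2 - 2
trace(a^-1 b^-2 a^-1) = trace(a^-1 b^-2)*trace(a) - trace(a^-1 b^-2 a) = x*y*z - x^2 - y^2 + 2
trace(a^-3 b^-2) = trace(a^-1 b^-2 a^-1)*trace(a) - trace(a^-1 b^-2) = x^2*y*z - x^3 - x*y^2 - y*z + 3*x

x^2*y*z - x^3 - x*y^2 - y*z + 3*x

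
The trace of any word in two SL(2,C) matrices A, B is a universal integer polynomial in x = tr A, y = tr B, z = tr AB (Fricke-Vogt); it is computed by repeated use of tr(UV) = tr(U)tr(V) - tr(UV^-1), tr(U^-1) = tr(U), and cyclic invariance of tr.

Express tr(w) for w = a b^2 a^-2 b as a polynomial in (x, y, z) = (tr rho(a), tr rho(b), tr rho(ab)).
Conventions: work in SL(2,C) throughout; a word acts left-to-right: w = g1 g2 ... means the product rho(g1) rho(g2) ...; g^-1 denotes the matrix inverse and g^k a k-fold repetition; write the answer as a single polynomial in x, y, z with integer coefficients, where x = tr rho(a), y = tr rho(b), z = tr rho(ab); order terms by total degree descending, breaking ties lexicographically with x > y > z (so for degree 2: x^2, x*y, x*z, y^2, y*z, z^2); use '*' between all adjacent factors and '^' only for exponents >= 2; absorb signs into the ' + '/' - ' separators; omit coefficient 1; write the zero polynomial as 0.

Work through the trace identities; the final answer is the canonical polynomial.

x^2*y^2*z - x^3*y - x*y*z^2 - y^2*z + 2*x*y + z

and tr(b a b) = tr(b) * tr(a b) - tr(a) = y*z - x
tr(b a b^2) = tr(b) * tr(b a b) - tr(b a) = y^2*z - x*y - z
next, tr(a b a b) = tr(b a) * tr(b a) - tr(1) = z^2 - 2
and tr(a b a) = tr(a) * tr(b a) - tr(b) = x*z - y
and tr(b a b^2 a) = tr(b) * tr(a b a b) - tr(a b a) = y*z^2 - x*z - y
and tr(a^-1 b a b^2) = tr(b a b^2) * tr(a) - tr(b a b^2 a) = x*y^2*z - x^2*y - y*z^2 + y
next, tr(a b^2 a^-2 b) = tr(a^-1 b a b^2) * tr(a) - tr(a^-1 b a b^2 a) = x^2*y^2*z - x^3*y - x*y*z^2 - y^2*z + 2*x*y + z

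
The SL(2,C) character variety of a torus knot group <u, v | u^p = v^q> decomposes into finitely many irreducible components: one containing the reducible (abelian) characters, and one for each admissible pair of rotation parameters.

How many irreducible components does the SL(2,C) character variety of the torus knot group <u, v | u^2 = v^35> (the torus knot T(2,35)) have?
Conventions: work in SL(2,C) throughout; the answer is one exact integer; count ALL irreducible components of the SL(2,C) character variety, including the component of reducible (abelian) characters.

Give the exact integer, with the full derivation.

In the torus knot group T(2,35), u^2 = v^35 is central, so an irreducible representation sends it to +I or -I (Schur).
On an irreducible component, tr(u) is locked at 2*cos(pi*alpha/2) for some alpha in 1..1, and tr(v) at 2*cos(pi*beta/35) for some beta in 1..34.
u^2 = (-1)^alpha I and v^35 = (-1)^beta I must agree, so alpha and beta have equal parity.
Counting: 1 odd alphas x 17 odd betas + 0 even alphas x 17 even betas = 17 + 0 = 17.
components with irreducible characters: 17; plus the single component of reducible (abelian) characters: total 18.

18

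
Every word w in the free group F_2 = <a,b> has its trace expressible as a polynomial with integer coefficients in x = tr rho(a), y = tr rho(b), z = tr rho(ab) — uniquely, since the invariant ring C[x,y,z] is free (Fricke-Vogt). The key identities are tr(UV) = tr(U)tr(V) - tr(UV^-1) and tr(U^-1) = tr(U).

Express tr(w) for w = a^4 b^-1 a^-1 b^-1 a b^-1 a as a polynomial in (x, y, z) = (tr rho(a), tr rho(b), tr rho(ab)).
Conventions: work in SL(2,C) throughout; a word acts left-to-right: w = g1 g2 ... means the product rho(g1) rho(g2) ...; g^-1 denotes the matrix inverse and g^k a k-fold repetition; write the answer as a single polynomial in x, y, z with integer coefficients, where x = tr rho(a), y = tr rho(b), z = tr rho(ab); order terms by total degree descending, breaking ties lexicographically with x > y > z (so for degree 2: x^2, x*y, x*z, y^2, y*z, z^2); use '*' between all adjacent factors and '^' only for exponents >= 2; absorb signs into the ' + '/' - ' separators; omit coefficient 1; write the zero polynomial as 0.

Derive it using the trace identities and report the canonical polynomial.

and tr(a^2) = tr(a)*tr(a) - tr(1)  (reduce the a square) = x^2 - 2
tr(a^3) = tr(a)*tr(a^2) - tr(a)  (reduce the a square) = x^3 - 3*x
and tr(a^4) = tr(a)*tr(a^3) - tr(a^2)  (reduce the a square) = x^4 - 4*x^2 + 2
tr(a^5) = tr(a)*tr(a^4) - tr(a^3)  (reduce the a square) = x^5 - 5*x^3 + 5*x
and tr(a b a) = tr(a)*tr(b a) - tr(b)  (reduce the a square) = x*z - y
tr(b a^3) = tr(a)*tr(a b a) - tr(a b)  (reduce the a square) = x^2*z - x*y - z
and tr(a^3 b a) = tr(a)*tr(b a^3) - tr(b a^2)  (reduce the a square) = x^3*z - x^2*y - 2*x*z + y
tr(a^5 b) = tr(a)*tr(a^3 b a) - tr(a^3 b)  (reduce the a square) = x^4*z - x^3*y - 3*x^2*z + 2*x*y + z
and tr(a^5 b^-1) = tr(a^5)*tr(b) - tr(a^5 b)  (eliminate b^-1) = x^5*y - x^4*z - 4*x^3*y + 3*x^2*z + 3*x*y - z
and tr(b^-1 a^5 b^-1) = tr(a^5 b^-1)*tr(b) - tr(a^5)  (eliminate b^-1) = x^5*y^2 - x^4*y*z - x^5 - 4*x^3*y^2 + 3*x^2*y*z + 5*x^3 + 3*x*y^2 - y*z - 5*x
next, tr(b^2 a^2) = tr(b)*tr(a^2 b) - tr(a^2)  (reduce the b square) = x*y*z - x^2 - y^2 + 2
tr(b^2 a) = tr(b)*tr(a b) - tr(a)  (reduce the b square) = y*z - x
next, tr(b^2 a^3) = tr(a)*tr(b^2 a^2) - tr(b^2 a)  (reduce the a square) = x^2*y*z - x^3 - x*y^2 - y*z + 3*x
tr(a b^2 a^3) = tr(a)*tr(b^2 a^3) - tr(b^2 a^2)  (reduce the a square) = x^3*y*z - x^4 - x^2*y^2 - 2*x*y*z + 4*x^2 + y^2 - 2
tr(a^3 b^2 a^2) = tr(a)*tr(a b^2 a^3) - tr(a b^2 a^2)  (reduce the a square) = x^4*y*z - x^5 - x^3*y^2 - 3*x^2*y*z + 5*x^3 + 2*x*y^2 + y*z - 5*x
tr(b a^6 b) = tr(a)*tr(a^3 b^2 a^2) - tr(a^3 b^2 a)  (reduce the a square) = x^5*y*z - x^6 - x^4*y^2 - 4*x^3*y*z + 6*x^4 + 3*x^2*y^2 + 3*x*y*z - 9*x^2 - y^2 + 2
tr(b a b a) = tr(a b)*tr(a b) - tr(1)  (split on a) = z^2 - 2
tr(a b a b a) = tr(a)*tr(b a b a) - tr(b a b)  (reduce the a square) = x*z^2 - y*z - x
tr(a b a b a^2) = tr(a)*tr(a b a b a) - tr(a b a b)  (reduce the a square) = x^2*z^2 - x*y*z - x^2 - z^2 + 2
next, tr(b a b a^4) = tr(a)*tr(a b a b a^2) - tr(a b a b a)  (reduce the a square) = x^3*z^2 - x^2*y*z - x^3 - 2*x*z^2 + y*z + 3*x
next, tr(b a b a^5) = tr(a)*tr(b a b a^4) - tr(b a b a^3)  (reduce the a square) = x^4*z^2 - x^3*y*z - x^4 - 3*x^2*z^2 + 2*x*y*z + 4*x^2 + z^2 - 2
tr(b a^6 b a) = tr(a)*tr(b a b a^5) - tr(b a b a^4)  (reduce the a square) = x^5*z^2 - x^4*y*z - x^5 - 4*x^3*z^2 + 3*x^2*y*z + 5*x^3 + 3*x*z^2 - y*z - 5*x
tr(a^-1 b a^6 b) = tr(b a^6 b)*tr(a) - tr(b a^6 b a)  (eliminate a^-1) = x^6*y*z - x^7 - x^5*y^2 - x^5*z^2 - 3*x^4*y*z + 7*x^5 + 3*x^3*y^2 + 4*x^3*z^2 - 14*x^3 - x*y^2 - 3*x*z^2 + y*z + 7*x
and tr(a^5 b^-1 a^-1 b a) = tr(a^-1 b a^6)*tr(b) - tr(a^-1 b a^6 b)  (eliminate b^-1) = -x^6*y*z + x^7 + x^5*y^2 + x^5*z^2 + 4*x^4*y*z - 7*x^5 - 4*x^3*y^2 - 4*x^3*z^2 - 3*x^2*y*z + 14*x^3 + 3*x*y^2 + 3*x*z^2 - 7*x
tr(a b^2 a b a^3) = tr(b)*tr(a b a^4 b) - tr(a b a^4)  (reduce the b square) = x^3*y*z^2 - x^4*z - x^2*y^2*z - 2*x*y*z^2 + 3*x^2*z + y^2*z + x*y - z
next, tr(b^2 a b a) = tr(b)*tr(a b a b) - tr(a b a)  (reduce the b square) = y*z^2 - x*z - y
tr(b^2 a b) = tr(b)*tr(a b^2) - tr(a b)  (reduce the b square) = y^2*z - x*y - z
next, tr(a b^2 a b a) = tr(a)*tr(b^2 a b a) - tr(b^2 a b)  (reduce the a square) = x*y*z^2 - x^2*z - y^2*z + z
tr(a b^2 a b a^2) = tr(a)*tr(a b^2 a b a) - tr(a b^2 a b)  (reduce the a square) = x^2*y*z^2 - x^3*z - x*y^2*z - y*z^2 + 2*x*z + y
tr(b a b a^5 b) = tr(a)*tr(a b^2 a b a^3) - tr(a b^2 a b a^2)  (reduce the a square) = x^4*y*z^2 - x^5*z - x^3*y^2*z - 3*x^2*y*z^2 + 4*x^3*z + 2*x*y^2*z + x^2*y + y*z^2 - 3*x*z - y
tr(b a b a b a) = tr(a b a b)*tr(a b) - tr(b a)  (split on a) = z^3 - 3*z
tr(a b a b a b a) = tr(a)*tr(b a b a b a) - tr(b a b a b)  (reduce the a square) = x*z^3 - y*z^2 - 2*x*z + y
tr(b a b a b a^3) = tr(a)*tr(a b a b a b a) - tr(a b a b a b)  (reduce the a square) = x^2*z^3 - x*y*z^2 - 2*x^2*z - z^3 + x*y + 3*z
next, tr(b a b a b a^4) = tr(a)*tr(b a b a b a^3) - tr(b a b a b a^2)  (reduce the a square) = x^3*z^3 - x^2*y*z^2 - 2*x^3*z - 2*x*z^3 + x^2*y + y*z^2 + 5*x*z - y
tr(b a b a^5 b a) = tr(a)*tr(b a b a b a^4) - tr(b a b a b a^3)  (reduce the a square) = x^4*z^3 - x^3*y*z^2 - 2*x^4*z - 3*x^2*z^3 + x^3*y + 2*x*y*z^2 + 7*x^2*z + z^3 - 2*x*y - 3*z
tr(a^-1 b a b a^5 b) = tr(b a b a^5 b)*tr(a) - tr(b a b a^5 b a)  (eliminate a^-1) = x^5*y*z^2 - x^6*z - x^4*y^2*z - x^4*z^3 - 2*x^3*y*z^2 + 6*x^4*z + 2*x^2*y^2*z + 3*x^2*z^3 - x*y*z^2 - 10*x^2*z - z^3 + x*y + 3*z
next, tr(a^5 b^-1 a^-1 b a b) = tr(a^-1 b a b a^5)*tr(b) - tr(a^-1 b a b a^5 b)  (eliminate b^-1) = -x^5*y*z^2 + x^6*z + x^4*y^2*z + x^4*z^3 + 3*x^3*y*z^2 - 6*x^4*z - 3*x^2*y^2*z - 3*x^2*z^3 - x^3*y - x*y*z^2 + 10*x^2*z + y^2*z + z^3 + 2*x*y - 3*z
next, tr(a b^-1 a^5 b^-1 a^-1 b) = tr(a^5 b^-1 a^-1 b a)*tr(b) - tr(a^5 b^-1 a^-1 b a b)  (eliminate b^-1) = -x^6*y^2*z + x^7*y + x^5*y^3 + 2*x^5*y*z^2 - x^6*z + 3*x^4*y^2*z - x^4*z^3 - 7*x^5*y - 4*x^3*y^3 - 7*x^3*y*z^2 + 6*x^4*z + 3*x^2*z^3 + 15*x^3*y + 3*x*y^3 + 4*x*y*z^2 - 10*x^2*z - y^2*z - z^3 - 9*x*y + 3*z
and tr(a^4 b^-1 a^-1 b^-1 a b^-1 a) = tr(a b^-1 a^5 b^-1 a^-1)*tr(b) - tr(a b^-1 a^5 b^-1 a^-1 b)  (eliminate b^-1) = x^6*y^2*z - x^7*y - 2*x^5*y*z^2 + x^6*z - 4*x^4*y^2*z + x^4*z^3 + 6*x^5*y + 7*x^3*y*z^2 - 6*x^4*z + 3*x^2*y^2*z - 3*x^2*z^3 - 10*x^3*y - 4*x*y*z^2 + 10*x^2*z + z^3 + 4*x*y - 3*z

x^6*y^2*z - x^7*y - 2*x^5*y*z^2 + x^6*z - 4*x^4*y^2*z + x^4*z^3 + 6*x^5*y + 7*x^3*y*z^2 - 6*x^4*z + 3*x^2*y^2*z - 3*x^2*z^3 - 10*x^3*y - 4*x*y*z^2 + 10*x^2*z + z^3 + 4*x*y - 3*z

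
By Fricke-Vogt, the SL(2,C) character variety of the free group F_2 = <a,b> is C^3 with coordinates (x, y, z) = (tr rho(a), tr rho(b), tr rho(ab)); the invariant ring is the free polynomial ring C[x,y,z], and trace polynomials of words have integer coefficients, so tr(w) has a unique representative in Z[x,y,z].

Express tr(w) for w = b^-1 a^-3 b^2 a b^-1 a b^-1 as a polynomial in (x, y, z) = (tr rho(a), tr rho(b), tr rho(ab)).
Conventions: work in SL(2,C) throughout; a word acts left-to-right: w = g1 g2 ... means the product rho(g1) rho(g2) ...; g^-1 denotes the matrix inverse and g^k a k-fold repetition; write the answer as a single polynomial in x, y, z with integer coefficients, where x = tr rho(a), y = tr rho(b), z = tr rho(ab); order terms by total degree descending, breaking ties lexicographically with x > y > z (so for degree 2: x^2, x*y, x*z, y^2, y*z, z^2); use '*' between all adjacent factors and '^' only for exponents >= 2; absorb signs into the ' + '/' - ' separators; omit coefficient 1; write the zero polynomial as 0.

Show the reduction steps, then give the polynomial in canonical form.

tr(a b a) = tr(a) tr(b a) - tr(b)  (reduce the a square) = x*z - y
apply: tr(a b a b) = tr(a b) tr(a b) - tr(1)  (split on a) = z^2 - 2
use: tr(b a b^-1 a) = tr(a b a) tr(b) - tr(a b a b)  (eliminate b^-1) = x*y*z - y^2 - z^2 + 2
tr(a^2) = tr(a) tr(a) - tr(1)  (reduce the a square) = x^2 - 2
tr(b^2 a^2) = tr(b) tr(a^2 b) - tr(a^2)  (reduce the b square) = x*y*z - x^2 - y^2 + 2
tr(b^2 a) = tr(b) tr(a b) - tr(a)  (reduce the b square) = y*z - x
tr(a^2 b^2 a) = tr(a) tr(b^2 a^2) - tr(b^2 a)  (reduce the a square) = x^2*y*z - x^3 - x*y^2 - y*z + 3*x
tr(b^2 a b a) = tr(b) tr(a b a b) - tr(a b a)  (reduce the b square) = y*z^2 - x*z - y
tr(b^2 a b) = tr(b) tr(b a b) - tr(b a)  (reduce the b square) = y^2*z - x*y - z
tr(a^2 b^2 a b) = tr(a) tr(b^2 a b a) - tr(b^2 a b)  (reduce the a square) = x*y*z^2 - x^2*z - y^2*z + z
tr(a b^2 a b^-1 a) = tr(a^2 b^2 a) tr(b) - tr(a^2 b^2 a b)  (eliminate b^-1) = x^2*y^2*z - x^3*y - x*y^3 - x*y*z^2 + x^2*z + 3*x*y - z
use: tr(a b a b^2 a) = tr(a) tr(b a b^2 a) - tr(b a b^2)  (reduce the a square) = x*y*z^2 - x^2*z - y^2*z + z
tr(a b a b a b) = tr(a b a b) tr(a b) - tr(b a)  (split on a) = z^3 - 3*z
apply: tr(a b a b a) = tr(a) tr(b a b a) - tr(b a b)  (reduce the a square) = x*z^2 - y*z - x
use: tr(a b a b^2 a b) = tr(b) tr(a b a b a b) - tr(a b a b a)  (reduce the b square) = y*z^3 - x*z^2 - 2*y*z + x
tr(a b^2 a b^-1 a b) = tr(a b a b^2 a) tr(b) - tr(a b a b^2 a b)  (eliminate b^-1) = x*y^2*z^2 - x^2*y*z - y^3*z - y*z^3 + x*z^2 + 3*y*z - x
apply: tr(b^2 a b^-1 a b^-1 a) = tr(a b^2 a b^-1 a) tr(b) - tr(a b^2 a b^-1 a b)  (eliminate b^-1) = x^2*y^3*z - x^3*y^2 - x*y^4 - 2*x*y^2*z^2 + 2*x^2*y*z + y^3*z + y*z^3 + 3*x*y^2 - x*z^2 - 4*y*z + x
tr(a^-1 b^2 a b^-1 a b^-1) = tr(b^2 a b^-1 a b^-1) tr(a) - tr(b^2 a b^-1 a b^-1 a)  (eliminate a^-1) = -x^2*y^3*z + x^3*y^2 + x*y^4 + 2*x*y^2*z^2 - x^2*y*z - y^3*z - y*z^3 - 4*x*y^2 + 4*y*z + x
tr(a^-1 b^2 a b^-1 a b^-2) = tr(a^-1 b^2 a b^-1 a b^-1) tr(b) - tr(a^-1 b^2 a b^-1 a)  (eliminate b^-1) = -x^2*y^4*z + x^3*y^3 + x*y^5 + 2*x*y^3*z^2 - x^2*y^2*z - y^4*z - y^2*z^3 - 4*x*y^3 + 4*y^2*z + x*y - z
tr(a b^-1 a) = tr(a^2) tr(b) - tr(a^2 b)  (eliminate b^-1) = x^2*y - x*z - y
use: tr(a^-2 b^2 a b^-1 a b^-2) = tr(a^-1 b^2 a b^-1 a b^-2) tr(a) - tr(a^-1 b^2 a b^-1 a b^-2 a)  (eliminate a^-1) = -x^3*y^4*z + x^4*y^3 + x^2*y^5 + 2*x^2*y^3*z^2 - x^3*y^2*z - x*y^4*z - x*y^2*z^3 - 4*x^2*y^3 + 4*x*y^2*z + y
use: tr(b^-1 a^-3 b^2 a b^-1 a b^-1) = tr(a^-2 b^2 a b^-1 a b^-2) tr(a) - tr(a^-2 b^2 a b^-1 a b^-2 a)  (eliminate a^-1) = -x^4*y^4*z + x^5*y^3 + x^3*y^5 + 2*x^3*y^3*z^2 - x^4*y^2*z - x^2*y^2*z^3 - 5*x^3*y^3 - x*y^5 - 2*x*y^3*z^2 + 5*x^2*y^2*z + y^4*z + y^2*z^3 + 4*x*y^3 - 4*y^2*z + z

-x^4*y^4*z + x^5*y^3 + x^3*y^5 + 2*x^3*y^3*z^2 - x^4*y^2*z - x^2*y^2*z^3 - 5*x^3*y^3 - x*y^5 - 2*x*y^3*z^2 + 5*x^2*y^2*z + y^4*z + y^2*z^3 + 4*x*y^3 - 4*y^2*z + z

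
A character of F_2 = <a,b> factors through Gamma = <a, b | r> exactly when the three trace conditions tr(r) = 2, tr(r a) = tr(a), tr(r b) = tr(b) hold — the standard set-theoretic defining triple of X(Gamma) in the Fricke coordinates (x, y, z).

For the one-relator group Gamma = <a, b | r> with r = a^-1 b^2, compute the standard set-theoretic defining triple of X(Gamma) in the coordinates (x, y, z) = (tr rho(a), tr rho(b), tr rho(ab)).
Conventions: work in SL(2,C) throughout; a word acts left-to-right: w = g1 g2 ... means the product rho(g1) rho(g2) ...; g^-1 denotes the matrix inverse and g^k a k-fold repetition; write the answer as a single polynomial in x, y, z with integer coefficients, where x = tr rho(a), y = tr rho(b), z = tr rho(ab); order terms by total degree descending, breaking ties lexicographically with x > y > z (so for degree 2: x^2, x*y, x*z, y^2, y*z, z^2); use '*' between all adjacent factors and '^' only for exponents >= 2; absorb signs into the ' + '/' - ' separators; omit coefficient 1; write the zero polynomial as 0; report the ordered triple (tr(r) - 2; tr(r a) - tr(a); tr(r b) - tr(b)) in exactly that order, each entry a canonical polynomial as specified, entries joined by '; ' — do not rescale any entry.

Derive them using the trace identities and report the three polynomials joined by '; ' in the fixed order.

tr(b^2) = tr(b)*tr(b) - tr(1)  (reduce the b square) = y^2 - 2
tr(b^2 a) = tr(b)*tr(a b) - tr(a)  (reduce the b square) = y*z - x
and tr(a^-1 b^2) = tr(b^2)*tr(a) - tr(b^2 a)  (eliminate a^-1) = x*y^2 - y*z - x
next, tr(b^3) = tr(b)*tr(b^2) - tr(b)   [square of b] = y^3 - 3*y
and tr(b^3 a) = tr(b)*tr(a b^2) - tr(a b)   [square of b] = y^2*z - x*y - z
next, tr(a^-1 b^3) = tr(b^3)*tr(a) - tr(b^3 a)   [inverse elimination on a] = x*y^3 - y^2*z - 2*x*y + z
assemble the triple (tr(r) - 2; tr(r a) - x; tr(r b) - y)

x*y^2 - y*z - x - 2; y^2 - x - 2; x*y^3 - y^2*z - 2*x*y - y + z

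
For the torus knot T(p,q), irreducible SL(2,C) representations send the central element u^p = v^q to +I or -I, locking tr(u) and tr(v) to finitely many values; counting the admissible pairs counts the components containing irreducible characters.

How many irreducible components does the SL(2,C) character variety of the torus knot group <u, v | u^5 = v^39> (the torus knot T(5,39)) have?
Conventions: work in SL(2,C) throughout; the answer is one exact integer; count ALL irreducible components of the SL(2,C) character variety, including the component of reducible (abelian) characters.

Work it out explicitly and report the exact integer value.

Gamma = < u, v | u^5 = v^39 > (torus knot T(5,39)); the central element u^5 = v^39 acts as +I or -I in any irreducible SL(2,C) representation.
On an irreducible component, tr(u) is locked at 2*cos(pi*alpha/5) for some alpha in 1..4, and tr(v) at 2*cos(pi*beta/39) for some beta in 1..38.
Consistency of u^5 = (-1)^alpha I with v^39 = (-1)^beta I forces alpha = beta (mod 2).
Counting: 2 odd alphas x 19 odd betas + 2 even alphas x 19 even betas = 38 + 38 = 76.
components with irreducible characters: 76; plus the single component of reducible (abelian) characters: total 77.

77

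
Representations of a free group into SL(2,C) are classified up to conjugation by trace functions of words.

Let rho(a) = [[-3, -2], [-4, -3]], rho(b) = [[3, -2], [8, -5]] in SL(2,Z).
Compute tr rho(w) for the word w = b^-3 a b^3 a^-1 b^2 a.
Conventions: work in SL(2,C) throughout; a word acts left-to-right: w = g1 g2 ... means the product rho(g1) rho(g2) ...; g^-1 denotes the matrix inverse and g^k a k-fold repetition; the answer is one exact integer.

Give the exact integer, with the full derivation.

11530

rho(b^-1) = [[-5, 2], [-8, 3]]
... * rho(b^-1) = [[-5, 2], [-8, 3]]  ->  [[9, -4], [16, -7]]
... * rho(b^-1) = [[-5, 2], [-8, 3]]  ->  [[-13, 6], [-24, 11]]
... * rho(a) = [[-3, -2], [-4, -3]]  ->  [[15, 8], [28, 15]]
... * rho(b) = [[3, -2], [8, -5]]  ->  [[109, -70], [204, -131]]
... * rho(b) = [[3, -2], [8, -5]]  ->  [[-233, 132], [-436, 247]]
... * rho(b) = [[3, -2], [8, -5]]  ->  [[357, -194], [668, -363]]
... * rho(a^-1) = [[-3, 2], [4, -3]]  ->  [[-1847, 1296], [-3456, 2425]]
... * rho(b) = [[3, -2], [8, -5]]  ->  [[4827, -2786], [9032, -5213]]
... * rho(b) = [[3, -2], [8, -5]]  ->  [[-7807, 4276], [-14608, 8001]]
... * rho(a) = [[-3, -2], [-4, -3]]  ->  [[6317, 2786], [11820, 5213]]
tr = 6317 + 5213 = 11530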